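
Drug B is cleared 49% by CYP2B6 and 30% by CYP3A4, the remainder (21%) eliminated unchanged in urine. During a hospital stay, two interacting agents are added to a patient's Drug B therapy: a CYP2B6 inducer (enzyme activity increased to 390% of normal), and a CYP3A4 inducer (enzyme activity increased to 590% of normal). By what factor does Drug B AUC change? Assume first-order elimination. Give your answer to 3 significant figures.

The CYP2B6 pathway (49% of clearance) is boosted to 3.9× activity: 0.49 × 3.9 = 1.911.
The CYP3A4 pathway (30% of clearance) is boosted to 5.9× activity: 0.3 × 5.9 = 1.77.
Non-CYP routes (21%) are unchanged.
Relative clearance = 1.911 + 1.77 + 0.21 = 3.891.
AUC ∝ 1/CL: fold-change = 1 / 3.891 = 0.257.

0.257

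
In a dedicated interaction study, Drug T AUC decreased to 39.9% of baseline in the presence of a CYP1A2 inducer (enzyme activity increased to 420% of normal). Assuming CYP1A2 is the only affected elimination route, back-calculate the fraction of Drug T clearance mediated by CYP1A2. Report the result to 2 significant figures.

0.47

Let x = fm,CYP1A2. Because AUC ∝ 1/CL, relative clearance rose to 1/0.399 = 2.506.
Only the CYP1A2 route changed, so 2.506 = x·4.2 + (1 − x), giving x = 0.47.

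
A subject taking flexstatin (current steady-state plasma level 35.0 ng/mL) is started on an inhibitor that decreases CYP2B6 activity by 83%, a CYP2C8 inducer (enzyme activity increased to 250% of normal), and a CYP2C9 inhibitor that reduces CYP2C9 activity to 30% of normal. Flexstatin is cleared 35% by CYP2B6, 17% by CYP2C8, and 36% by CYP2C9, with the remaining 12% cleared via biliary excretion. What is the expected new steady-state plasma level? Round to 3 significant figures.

The CYP2B6 pathway (35% of clearance) falls to 0.17× activity: 0.35 × 0.17 = 0.0595.
The CYP2C8 pathway (17% of clearance) rises to 2.5× activity: 0.17 × 2.5 = 0.425.
The CYP2C9 pathway (36% of clearance) is reduced to 0.3× activity: 0.36 × 0.3 = 0.108.
Non-CYP routes (12%) are unchanged.
Relative clearance = 0.0595 + 0.425 + 0.108 + 0.12 = 0.7125.
New steady-state plasma level = 35.0 / 0.7125 = 49.1 ng/mL (concentration scales inversely with clearance).

49.1 ng/mL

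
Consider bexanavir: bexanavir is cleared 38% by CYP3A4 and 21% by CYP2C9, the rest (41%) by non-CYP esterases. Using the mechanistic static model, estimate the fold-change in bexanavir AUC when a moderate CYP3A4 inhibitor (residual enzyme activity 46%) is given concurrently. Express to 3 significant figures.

The CYP3A4 pathway (38% of clearance) is reduced to 0.46× activity: 0.38 × 0.46 = 0.1748.
CYP2C9 (21%) and the residual 41% are unaffected.
CL_new/CL_old = 0.1748 + 0.21 + 0.41 = 0.7948.
Since AUC ∝ 1/CL, the ratio is 1 / 0.7948 = 1.26.

1.26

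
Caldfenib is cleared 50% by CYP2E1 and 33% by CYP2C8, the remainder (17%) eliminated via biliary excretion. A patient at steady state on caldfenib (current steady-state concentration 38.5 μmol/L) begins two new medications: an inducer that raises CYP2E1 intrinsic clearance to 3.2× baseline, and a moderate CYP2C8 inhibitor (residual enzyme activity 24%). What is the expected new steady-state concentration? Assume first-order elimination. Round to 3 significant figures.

CYP2E1: 0.5 × 3.2 = 1.6
CYP2C8: 0.33 × 0.24 = 0.0792
Other: 0.17 (unchanged)
New clearance relative to baseline: 1.6 + 0.0792 + 0.17 = 1.8492.
Dividing the baseline by the relative clearance: 38.5 / 1.8492 = 20.8 μmol/L.

20.8 μmol/L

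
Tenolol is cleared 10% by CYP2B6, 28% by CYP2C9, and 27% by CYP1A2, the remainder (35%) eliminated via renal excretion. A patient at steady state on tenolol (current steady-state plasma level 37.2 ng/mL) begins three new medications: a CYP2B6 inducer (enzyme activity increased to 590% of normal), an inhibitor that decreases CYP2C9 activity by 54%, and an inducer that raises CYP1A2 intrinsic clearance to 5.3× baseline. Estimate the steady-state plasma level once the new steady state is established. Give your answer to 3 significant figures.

CYP2B6: 0.1 × 5.9 = 0.59
CYP2C9: 0.28 × 0.46 = 0.1288
CYP1A2: 0.27 × 5.3 = 1.431
Other: 0.35 (unchanged)
New clearance relative to baseline: 0.59 + 0.1288 + 1.431 + 0.35 = 2.4998.
New steady-state plasma level = 37.2 / 2.4998 = 14.9 ng/mL (concentration scales inversely with clearance).

14.9 ng/mL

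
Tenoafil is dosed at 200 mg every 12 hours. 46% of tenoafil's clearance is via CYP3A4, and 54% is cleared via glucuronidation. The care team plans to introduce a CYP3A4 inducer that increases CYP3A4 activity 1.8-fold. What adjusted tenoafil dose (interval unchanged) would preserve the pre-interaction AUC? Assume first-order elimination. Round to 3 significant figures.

The CYP3A4 pathway (46% of clearance) increases to 1.8× activity: 0.46 × 1.8 = 0.828.
Non-CYP routes (54%) are unchanged.
CL_new/CL_old = 0.828 + 0.54 = 1.368.
To maintain the same steady-state level, dose must scale with clearance: new dose = 200 × 1.368 = 274 mg.

274 mg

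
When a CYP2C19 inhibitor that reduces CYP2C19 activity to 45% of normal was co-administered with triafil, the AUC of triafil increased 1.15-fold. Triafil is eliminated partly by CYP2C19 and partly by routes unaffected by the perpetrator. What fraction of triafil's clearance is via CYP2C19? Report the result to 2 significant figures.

CL'/CL = 1 / 1.15 = 0.8696
0.45·fm + (1 − fm) = 0.8696
fm = (0.8696 − 1) / (0.45 − 1) = 0.24

0.24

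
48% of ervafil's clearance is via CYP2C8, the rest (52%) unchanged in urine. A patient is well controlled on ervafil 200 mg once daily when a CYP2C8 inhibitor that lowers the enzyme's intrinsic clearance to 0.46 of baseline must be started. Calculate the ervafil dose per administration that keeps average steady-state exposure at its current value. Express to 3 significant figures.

The CYP2C8 pathway (48% of clearance) falls to 0.46× activity: 0.48 × 0.46 = 0.2208.
Non-CYP routes (52%) are unchanged.
Relative clearance = 0.2208 + 0.52 = 0.7408.
To maintain the same steady-state level, dose must scale with clearance: new dose = 200 × 0.7408 = 148 mg.

148 mg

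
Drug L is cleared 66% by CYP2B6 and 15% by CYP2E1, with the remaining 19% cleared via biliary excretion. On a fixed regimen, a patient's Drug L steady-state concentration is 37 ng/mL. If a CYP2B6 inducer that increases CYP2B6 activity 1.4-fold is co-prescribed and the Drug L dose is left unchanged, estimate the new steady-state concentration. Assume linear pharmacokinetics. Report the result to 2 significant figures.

29 ng/mL

The CYP2B6 pathway (66% of clearance) increases to 1.4× activity: 0.66 × 1.4 = 0.924.
CYP2E1 (15%) and the residual 19% are unaffected.
CL_new/CL_old = 0.924 + 0.15 + 0.19 = 1.264.
With dosing unchanged, steady-state concentration scales as 1/CL: 37 / 1.264 = 29 ng/mL.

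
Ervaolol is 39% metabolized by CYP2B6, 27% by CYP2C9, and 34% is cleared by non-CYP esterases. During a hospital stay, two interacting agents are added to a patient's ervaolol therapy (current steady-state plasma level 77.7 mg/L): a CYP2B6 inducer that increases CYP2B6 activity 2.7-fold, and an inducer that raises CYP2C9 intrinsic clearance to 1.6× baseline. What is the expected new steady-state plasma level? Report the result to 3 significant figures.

42.6 mg/L

CYP2B6: 0.39 × 2.7 = 1.053
CYP2C9: 0.27 × 1.6 = 0.432
Other: 0.34 (unchanged)
Relative clearance = 1.053 + 0.432 + 0.34 = 1.825.
New steady-state plasma level = 77.7 / 1.825 = 42.6 mg/L (concentration scales inversely with clearance).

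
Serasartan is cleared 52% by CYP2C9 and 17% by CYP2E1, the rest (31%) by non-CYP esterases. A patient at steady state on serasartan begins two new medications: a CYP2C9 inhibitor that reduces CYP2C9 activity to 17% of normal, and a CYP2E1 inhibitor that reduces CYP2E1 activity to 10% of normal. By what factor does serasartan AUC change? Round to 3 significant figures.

2.41

The CYP2C9 pathway (52% of clearance) falls to 0.17× activity: 0.52 × 0.17 = 0.0884.
The CYP2E1 pathway (17% of clearance) drops to 0.1× activity: 0.17 × 0.1 = 0.017.
The remaining 31% of clearance is unaffected.
CL_new/CL_old = 0.0884 + 0.017 + 0.31 = 0.4154.
Because AUC varies inversely with clearance, the combined effect is 1 / 0.4154 = 2.41.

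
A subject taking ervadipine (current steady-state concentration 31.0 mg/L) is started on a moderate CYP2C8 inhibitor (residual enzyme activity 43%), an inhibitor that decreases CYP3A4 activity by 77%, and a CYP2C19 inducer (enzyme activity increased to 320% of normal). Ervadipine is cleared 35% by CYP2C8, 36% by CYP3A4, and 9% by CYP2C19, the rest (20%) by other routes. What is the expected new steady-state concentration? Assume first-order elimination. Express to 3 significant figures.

The CYP2C8 pathway (35% of clearance) is reduced to 0.43× activity: 0.35 × 0.43 = 0.1505.
The CYP3A4 pathway (36% of clearance) is reduced to 0.23× activity: 0.36 × 0.23 = 0.0828.
The CYP2C19 pathway (9% of clearance) is boosted to 3.2× activity: 0.09 × 3.2 = 0.288.
Non-CYP routes (20%) are unchanged.
Relative clearance = 0.1505 + 0.0828 + 0.288 + 0.2 = 0.7213.
Dividing the baseline by the relative clearance: 31.0 / 0.7213 = 43.0 mg/L.

43.0 mg/L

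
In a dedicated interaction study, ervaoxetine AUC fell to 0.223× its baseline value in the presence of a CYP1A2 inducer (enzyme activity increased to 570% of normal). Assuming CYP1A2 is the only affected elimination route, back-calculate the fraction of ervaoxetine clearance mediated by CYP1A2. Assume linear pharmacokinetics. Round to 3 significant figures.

Let fm be the CYP1A2 fraction. New clearance relative to baseline = fm × 5.7 + (1 − fm).
AUC ratio = 1 / (new CL fraction), so new CL fraction = 1 / 0.223 = 4.484.
fm × 5.7 + 1 − fm = 4.484  ⇒  fm × (5.7 − 1) = 3.484  ⇒  fm = 0.741.

0.741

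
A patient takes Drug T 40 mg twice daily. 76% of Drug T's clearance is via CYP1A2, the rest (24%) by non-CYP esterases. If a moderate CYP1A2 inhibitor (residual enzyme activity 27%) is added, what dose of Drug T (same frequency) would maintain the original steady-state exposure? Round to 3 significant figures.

The CYP1A2 pathway (76% of clearance) drops to 0.27× activity: 0.76 × 0.27 = 0.2052.
The remaining 24% of clearance is unaffected.
CL_new/CL_old = 0.2052 + 0.24 = 0.4452.
Css,avg = (dose rate)/CL, so holding Css fixed requires dose ∝ CL: 40 × 0.4452 = 17.8 mg.

17.8 mg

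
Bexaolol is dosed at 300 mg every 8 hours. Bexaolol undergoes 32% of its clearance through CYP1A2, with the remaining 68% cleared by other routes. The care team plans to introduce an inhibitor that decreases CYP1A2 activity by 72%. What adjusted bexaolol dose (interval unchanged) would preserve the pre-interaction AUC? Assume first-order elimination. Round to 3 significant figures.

The CYP1A2 pathway (32% of clearance) falls to 0.28× activity: 0.32 × 0.28 = 0.0896.
The remaining 68% of clearance is unaffected.
New clearance relative to baseline: 0.0896 + 0.68 = 0.7696.
Css,avg = (dose rate)/CL, so holding Css fixed requires dose ∝ CL: 300 × 0.7696 = 231 mg.

231 mg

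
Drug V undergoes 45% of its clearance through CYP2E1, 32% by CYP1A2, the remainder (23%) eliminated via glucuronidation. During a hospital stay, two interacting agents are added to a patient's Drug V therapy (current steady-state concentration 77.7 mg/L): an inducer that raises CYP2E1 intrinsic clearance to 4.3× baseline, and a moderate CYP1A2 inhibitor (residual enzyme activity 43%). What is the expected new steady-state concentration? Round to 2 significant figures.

34 mg/L

The CYP2E1 pathway (45% of clearance) increases to 4.3× activity: 0.45 × 4.3 = 1.935.
The CYP1A2 pathway (32% of clearance) is reduced to 0.43× activity: 0.32 × 0.43 = 0.1376.
Non-CYP routes (23%) are unchanged.
CL_new/CL_old = 1.935 + 0.1376 + 0.23 = 2.3026.
New steady-state concentration = 77.7 / 2.3026 = 34 mg/L (concentration scales inversely with clearance).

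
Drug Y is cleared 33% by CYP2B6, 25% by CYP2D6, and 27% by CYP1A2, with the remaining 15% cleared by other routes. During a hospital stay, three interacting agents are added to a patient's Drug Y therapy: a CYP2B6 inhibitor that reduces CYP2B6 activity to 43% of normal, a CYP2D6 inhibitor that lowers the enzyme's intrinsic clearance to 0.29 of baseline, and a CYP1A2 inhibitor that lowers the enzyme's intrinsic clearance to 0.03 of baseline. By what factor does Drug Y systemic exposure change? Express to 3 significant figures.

The CYP2B6 pathway (33% of clearance) is reduced to 0.43× activity: 0.33 × 0.43 = 0.1419.
The CYP2D6 pathway (25% of clearance) drops to 0.29× activity: 0.25 × 0.29 = 0.0725.
The CYP1A2 pathway (27% of clearance) falls to 0.03× activity: 0.27 × 0.03 = 0.0081.
The remaining 15% of clearance is unaffected.
Relative clearance = 0.1419 + 0.0725 + 0.0081 + 0.15 = 0.3725.
Net systemic exposure ratio = 1 / 0.3725 = 2.68.

2.68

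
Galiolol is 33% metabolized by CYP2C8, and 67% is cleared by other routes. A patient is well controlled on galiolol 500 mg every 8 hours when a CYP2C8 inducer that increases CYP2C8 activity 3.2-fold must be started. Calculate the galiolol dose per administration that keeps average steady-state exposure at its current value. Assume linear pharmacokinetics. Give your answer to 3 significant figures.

CYP2C8: 0.33 × 3.2 = 1.056
Other: 0.67 (unchanged)
CL_new/CL_old = 1.056 + 0.67 = 1.726.
Css,avg = (dose rate)/CL, so holding Css fixed requires dose ∝ CL: 500 × 1.726 = 863 mg.

863 mg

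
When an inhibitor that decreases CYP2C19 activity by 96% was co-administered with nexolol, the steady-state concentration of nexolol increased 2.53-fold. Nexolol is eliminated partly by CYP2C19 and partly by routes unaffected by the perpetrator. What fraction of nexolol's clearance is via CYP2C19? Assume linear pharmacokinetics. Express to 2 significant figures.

Let fm be the CYP2C19 fraction. New clearance relative to baseline = fm × 0.04 + (1 − fm).
Steady-state concentration ratio = 1 / (new CL fraction), so new CL fraction = 1 / 2.53 = 0.3953.
fm × 0.04 + 1 − fm = 0.3953  ⇒  fm × (0.04 − 1) = −0.6047  ⇒  fm = 0.63.

0.63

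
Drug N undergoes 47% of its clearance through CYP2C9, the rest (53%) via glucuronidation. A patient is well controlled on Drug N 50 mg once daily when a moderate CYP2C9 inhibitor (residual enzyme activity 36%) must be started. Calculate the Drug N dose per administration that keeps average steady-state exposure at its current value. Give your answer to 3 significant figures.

CYP2C9: 0.47 × 0.36 = 0.1692
Other: 0.53 (unchanged)
CL_new/CL_old = 0.1692 + 0.53 = 0.6992.
To maintain the same steady-state level, dose must scale with clearance: new dose = 50 × 0.6992 = 35.0 mg.

35.0 mg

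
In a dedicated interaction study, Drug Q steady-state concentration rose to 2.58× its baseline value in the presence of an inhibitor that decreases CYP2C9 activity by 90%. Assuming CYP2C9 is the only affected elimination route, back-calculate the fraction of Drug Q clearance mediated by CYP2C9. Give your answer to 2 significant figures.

0.68

CL'/CL = 1 / 2.58 = 0.3876
0.1·fm + (1 − fm) = 0.3876
fm = (0.3876 − 1) / (0.1 − 1) = 0.68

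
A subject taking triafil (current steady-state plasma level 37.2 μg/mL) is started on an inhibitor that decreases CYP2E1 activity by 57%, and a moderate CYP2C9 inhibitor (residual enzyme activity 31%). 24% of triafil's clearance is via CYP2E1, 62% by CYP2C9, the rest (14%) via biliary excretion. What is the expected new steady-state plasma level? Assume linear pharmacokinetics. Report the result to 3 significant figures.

CYP2E1: 0.24 × 0.43 = 0.1032
CYP2C9: 0.62 × 0.31 = 0.1922
Other: 0.14 (unchanged)
New clearance relative to baseline: 0.1032 + 0.1922 + 0.14 = 0.4354.
New steady-state plasma level = 37.2 / 0.4354 = 85.4 μg/mL (concentration scales inversely with clearance).

85.4 μg/mL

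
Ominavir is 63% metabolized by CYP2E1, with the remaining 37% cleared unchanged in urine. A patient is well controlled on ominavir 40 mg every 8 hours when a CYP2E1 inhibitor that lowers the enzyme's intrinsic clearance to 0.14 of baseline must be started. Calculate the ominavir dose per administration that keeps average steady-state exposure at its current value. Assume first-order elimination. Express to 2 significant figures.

18 mg

The CYP2E1 pathway (63% of clearance) is reduced to 0.14× activity: 0.63 × 0.14 = 0.0882.
Non-CYP routes (37%) are unchanged.
New clearance relative to baseline: 0.0882 + 0.37 = 0.4582.
Css,avg = (dose rate)/CL, so holding Css fixed requires dose ∝ CL: 40 × 0.4582 = 18 mg.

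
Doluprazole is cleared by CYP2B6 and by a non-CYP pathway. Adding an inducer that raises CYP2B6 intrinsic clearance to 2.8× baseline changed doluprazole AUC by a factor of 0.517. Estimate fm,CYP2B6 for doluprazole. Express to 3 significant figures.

CL'/CL = 1 / 0.517 = 1.934
2.8·fm + (1 − fm) = 1.934
fm = (1.934 − 1) / (2.8 − 1) = 0.519

0.519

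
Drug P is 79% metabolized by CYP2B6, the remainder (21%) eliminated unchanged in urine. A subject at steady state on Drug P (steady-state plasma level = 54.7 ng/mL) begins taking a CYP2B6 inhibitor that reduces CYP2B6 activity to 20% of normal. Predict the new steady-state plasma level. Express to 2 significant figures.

The CYP2B6 pathway (79% of clearance) drops to 0.2× activity: 0.79 × 0.2 = 0.158.
The remaining 21% of clearance is unaffected.
CL_new/CL_old = 0.158 + 0.21 = 0.368.
New steady-state plasma level = baseline ÷ relative clearance = 54.7 / 0.368 = 1.5 × 10² ng/mL.

1.5 × 10² ng/mL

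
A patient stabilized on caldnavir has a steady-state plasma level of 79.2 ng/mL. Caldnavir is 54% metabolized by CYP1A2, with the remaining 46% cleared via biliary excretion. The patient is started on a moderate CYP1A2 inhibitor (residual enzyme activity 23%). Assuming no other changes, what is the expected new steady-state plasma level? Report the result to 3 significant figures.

The CYP1A2 pathway (54% of clearance) falls to 0.23× activity: 0.54 × 0.23 = 0.1242.
The remaining 46% of clearance is unaffected.
Relative clearance = 0.1242 + 0.46 = 0.5842.
With dosing unchanged, steady-state plasma level scales as 1/CL: 79.2 / 0.5842 = 136 ng/mL.

136 ng/mL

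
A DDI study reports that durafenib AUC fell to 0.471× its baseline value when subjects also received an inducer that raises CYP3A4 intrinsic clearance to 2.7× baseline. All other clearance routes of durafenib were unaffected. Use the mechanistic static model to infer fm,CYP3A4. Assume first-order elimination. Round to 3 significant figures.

0.661

Let fm be the CYP3A4 fraction. New clearance relative to baseline = fm × 2.7 + (1 − fm).
AUC ratio = 1 / (new CL fraction), so new CL fraction = 1 / 0.471 = 2.123.
fm × 2.7 + 1 − fm = 2.123  ⇒  fm × (2.7 − 1) = 1.123  ⇒  fm = 0.661.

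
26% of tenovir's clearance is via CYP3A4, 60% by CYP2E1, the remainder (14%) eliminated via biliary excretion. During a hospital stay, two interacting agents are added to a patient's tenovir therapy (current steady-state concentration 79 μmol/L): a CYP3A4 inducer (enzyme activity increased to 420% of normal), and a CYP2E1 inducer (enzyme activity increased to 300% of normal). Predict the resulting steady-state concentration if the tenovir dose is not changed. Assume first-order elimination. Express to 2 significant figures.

26 μmol/L

The CYP3A4 pathway (26% of clearance) increases to 4.2× activity: 0.26 × 4.2 = 1.092.
The CYP2E1 pathway (60% of clearance) rises to 3× activity: 0.6 × 3 = 1.8.
Non-CYP routes (14%) are unchanged.
CL_new/CL_old = 1.092 + 1.8 + 0.14 = 3.032.
New steady-state concentration = 79 / 3.032 = 26 μmol/L (concentration scales inversely with clearance).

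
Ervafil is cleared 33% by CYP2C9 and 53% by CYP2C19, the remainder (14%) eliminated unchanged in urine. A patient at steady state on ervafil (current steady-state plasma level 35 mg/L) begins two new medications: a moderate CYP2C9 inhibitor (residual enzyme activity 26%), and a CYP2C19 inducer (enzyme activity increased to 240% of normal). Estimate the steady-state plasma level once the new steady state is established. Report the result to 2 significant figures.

23 mg/L

CYP2C9: 0.33 × 0.26 = 0.0858
CYP2C19: 0.53 × 2.4 = 1.272
Other: 0.14 (unchanged)
Relative clearance = 0.0858 + 1.272 + 0.14 = 1.4978.
Dividing the baseline by the relative clearance: 35 / 1.4978 = 23 mg/L.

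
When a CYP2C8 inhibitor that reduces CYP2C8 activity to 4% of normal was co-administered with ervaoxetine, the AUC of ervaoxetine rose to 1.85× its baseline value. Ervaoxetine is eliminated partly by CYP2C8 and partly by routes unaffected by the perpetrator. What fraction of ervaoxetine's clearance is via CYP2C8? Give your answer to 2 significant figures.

Write x for the fraction cleared via CYP2C8. The observed AUC change means clearance fell to 1/1.85 = 0.5405 of baseline.
Setting x·0.04 + (1 − x) = 0.5405 and solving: x = (0.5405 − 1)/(0.04 − 1) = 0.48.

0.48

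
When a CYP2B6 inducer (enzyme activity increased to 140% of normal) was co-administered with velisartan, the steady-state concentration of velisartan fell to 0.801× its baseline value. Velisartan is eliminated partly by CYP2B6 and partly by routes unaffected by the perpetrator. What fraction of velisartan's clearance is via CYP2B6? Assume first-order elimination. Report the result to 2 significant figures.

0.62

CL'/CL = 1 / 0.801 = 1.248
1.4·fm + (1 − fm) = 1.248
fm = (1.248 − 1) / (1.4 − 1) = 0.62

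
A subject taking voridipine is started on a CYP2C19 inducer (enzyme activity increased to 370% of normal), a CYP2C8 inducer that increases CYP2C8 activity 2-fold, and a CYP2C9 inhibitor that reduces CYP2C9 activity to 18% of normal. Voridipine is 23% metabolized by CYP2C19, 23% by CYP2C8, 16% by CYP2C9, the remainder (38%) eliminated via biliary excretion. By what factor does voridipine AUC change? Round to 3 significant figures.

The CYP2C19 pathway (23% of clearance) increases to 3.7× activity: 0.23 × 3.7 = 0.851.
The CYP2C8 pathway (23% of clearance) is boosted to 2× activity: 0.23 × 2 = 0.46.
The CYP2C9 pathway (16% of clearance) falls to 0.18× activity: 0.16 × 0.18 = 0.0288.
Non-CYP routes (38%) are unchanged.
New clearance relative to baseline: 0.851 + 0.46 + 0.0288 + 0.38 = 1.7198.
Because AUC varies inversely with clearance, the combined effect is 1 / 1.7198 = 0.581.

0.581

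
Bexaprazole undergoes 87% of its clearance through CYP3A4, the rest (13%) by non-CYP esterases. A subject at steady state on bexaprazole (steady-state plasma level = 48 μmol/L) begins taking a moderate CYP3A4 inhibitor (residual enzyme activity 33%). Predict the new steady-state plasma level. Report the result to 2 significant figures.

1.2 × 10² μmol/L

The CYP3A4 pathway (87% of clearance) falls to 0.33× activity: 0.87 × 0.33 = 0.2871.
The remaining 13% of clearance is unaffected.
Relative clearance = 0.2871 + 0.13 = 0.4171.
With dosing unchanged, steady-state plasma level scales as 1/CL: 48 / 0.4171 = 1.2 × 10² μmol/L.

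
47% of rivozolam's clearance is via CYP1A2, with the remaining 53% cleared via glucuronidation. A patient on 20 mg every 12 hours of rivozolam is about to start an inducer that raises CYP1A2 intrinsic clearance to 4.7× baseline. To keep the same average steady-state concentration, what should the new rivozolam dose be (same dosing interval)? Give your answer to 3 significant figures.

The CYP1A2 pathway (47% of clearance) is boosted to 4.7× activity: 0.47 × 4.7 = 2.209.
Non-CYP routes (53%) are unchanged.
New clearance relative to baseline: 2.209 + 0.53 = 2.739.
To maintain the same steady-state level, dose must scale with clearance: new dose = 20 × 2.739 = 54.8 mg.

54.8 mg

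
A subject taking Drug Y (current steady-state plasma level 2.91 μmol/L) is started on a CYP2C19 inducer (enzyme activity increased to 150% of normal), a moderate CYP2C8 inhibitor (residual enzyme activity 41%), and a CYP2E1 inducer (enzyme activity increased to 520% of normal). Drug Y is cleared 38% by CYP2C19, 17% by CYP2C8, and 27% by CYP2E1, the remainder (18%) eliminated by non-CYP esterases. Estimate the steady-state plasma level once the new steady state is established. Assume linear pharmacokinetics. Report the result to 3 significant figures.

The CYP2C19 pathway (38% of clearance) increases to 1.5× activity: 0.38 × 1.5 = 0.57.
The CYP2C8 pathway (17% of clearance) falls to 0.41× activity: 0.17 × 0.41 = 0.0697.
The CYP2E1 pathway (27% of clearance) increases to 5.2× activity: 0.27 × 5.2 = 1.404.
Non-CYP routes (18%) are unchanged.
CL_new/CL_old = 0.57 + 0.0697 + 1.404 + 0.18 = 2.2237.
Steady-state plasma level ∝ 1/CL: new value = 2.91 / 2.2237 = 1.31 μmol/L.

1.31 μmol/L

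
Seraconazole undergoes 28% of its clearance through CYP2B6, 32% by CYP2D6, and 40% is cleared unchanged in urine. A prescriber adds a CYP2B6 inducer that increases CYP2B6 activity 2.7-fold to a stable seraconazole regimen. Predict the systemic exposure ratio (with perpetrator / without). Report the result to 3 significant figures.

The CYP2B6 pathway (28% of clearance) is boosted to 2.7× activity: 0.28 × 2.7 = 0.756.
CYP2D6 (32%) and the residual 40% are unaffected.
Relative clearance = 0.756 + 0.32 + 0.4 = 1.476.
Since systemic exposure ∝ 1/CL, the ratio is 1 / 1.476 = 0.678.

0.678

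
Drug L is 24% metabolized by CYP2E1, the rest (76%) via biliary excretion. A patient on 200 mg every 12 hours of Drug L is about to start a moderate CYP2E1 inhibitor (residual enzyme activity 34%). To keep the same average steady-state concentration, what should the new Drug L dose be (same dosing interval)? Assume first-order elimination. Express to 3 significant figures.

168 mg

The CYP2E1 pathway (24% of clearance) is reduced to 0.34× activity: 0.24 × 0.34 = 0.0816.
The remaining 76% of clearance is unaffected.
Relative clearance = 0.0816 + 0.76 = 0.8416.
Exposure is unchanged when dose changes in proportion to clearance. New dose = 200 mg × 0.8416 = 168 mg.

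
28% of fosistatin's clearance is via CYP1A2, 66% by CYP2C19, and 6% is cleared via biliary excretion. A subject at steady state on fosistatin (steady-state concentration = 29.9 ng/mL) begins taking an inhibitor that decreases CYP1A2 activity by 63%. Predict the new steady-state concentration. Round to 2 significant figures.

CYP1A2: 0.28 × 0.37 = 0.1036
CYP2C19: 0.66 (unchanged)
Other: 0.06 (unchanged)
New clearance relative to baseline: 0.1036 + 0.66 + 0.06 = 0.8236.
Steady-state concentration ∝ 1/CL, so new value = 29.9 / 0.8236 = 36 ng/mL.

36 ng/mL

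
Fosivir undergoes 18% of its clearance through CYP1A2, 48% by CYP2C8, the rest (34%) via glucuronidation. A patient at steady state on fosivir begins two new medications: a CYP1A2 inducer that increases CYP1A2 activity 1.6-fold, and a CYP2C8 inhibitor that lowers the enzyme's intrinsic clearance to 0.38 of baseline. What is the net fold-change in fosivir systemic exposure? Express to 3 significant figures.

1.23

The CYP1A2 pathway (18% of clearance) rises to 1.6× activity: 0.18 × 1.6 = 0.288.
The CYP2C8 pathway (48% of clearance) falls to 0.38× activity: 0.48 × 0.38 = 0.1824.
The remaining 34% of clearance is unaffected.
CL_new/CL_old = 0.288 + 0.1824 + 0.34 = 0.8104.
Net systemic exposure ratio = 1 / 0.8104 = 1.23.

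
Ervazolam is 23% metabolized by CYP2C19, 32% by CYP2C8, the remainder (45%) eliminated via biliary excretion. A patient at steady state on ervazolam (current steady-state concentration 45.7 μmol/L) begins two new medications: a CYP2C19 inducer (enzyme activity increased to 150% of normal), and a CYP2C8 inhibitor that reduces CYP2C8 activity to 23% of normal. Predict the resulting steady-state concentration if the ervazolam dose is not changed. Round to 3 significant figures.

52.6 μmol/L

The CYP2C19 pathway (23% of clearance) increases to 1.5× activity: 0.23 × 1.5 = 0.345.
The CYP2C8 pathway (32% of clearance) is reduced to 0.23× activity: 0.32 × 0.23 = 0.0736.
The remaining 45% of clearance is unaffected.
Relative clearance = 0.345 + 0.0736 + 0.45 = 0.8686.
Steady-state concentration ∝ 1/CL: new value = 45.7 / 0.8686 = 52.6 μmol/L.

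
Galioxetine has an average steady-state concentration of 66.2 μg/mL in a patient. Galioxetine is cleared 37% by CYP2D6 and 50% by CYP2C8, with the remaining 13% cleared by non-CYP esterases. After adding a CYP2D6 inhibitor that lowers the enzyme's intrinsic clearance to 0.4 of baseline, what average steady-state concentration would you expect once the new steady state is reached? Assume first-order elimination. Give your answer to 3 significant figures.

The CYP2D6 pathway (37% of clearance) falls to 0.4× activity: 0.37 × 0.4 = 0.148.
CYP2C8 (50%) and the residual 13% are unaffected.
Relative clearance = 0.148 + 0.5 + 0.13 = 0.778.
New average steady-state concentration = baseline ÷ relative clearance = 66.2 / 0.778 = 85.1 μg/mL.

85.1 μg/mL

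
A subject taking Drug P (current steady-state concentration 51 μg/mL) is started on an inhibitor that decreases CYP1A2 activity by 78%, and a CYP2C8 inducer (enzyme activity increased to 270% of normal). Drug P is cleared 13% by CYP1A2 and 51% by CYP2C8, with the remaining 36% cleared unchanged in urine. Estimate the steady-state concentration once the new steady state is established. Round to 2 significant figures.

The CYP1A2 pathway (13% of clearance) drops to 0.22× activity: 0.13 × 0.22 = 0.0286.
The CYP2C8 pathway (51% of clearance) increases to 2.7× activity: 0.51 × 2.7 = 1.377.
The remaining 36% of clearance is unaffected.
New clearance relative to baseline: 0.0286 + 1.377 + 0.36 = 1.7656.
New steady-state concentration = 51 / 1.7656 = 29 μg/mL (concentration scales inversely with clearance).

29 μg/mL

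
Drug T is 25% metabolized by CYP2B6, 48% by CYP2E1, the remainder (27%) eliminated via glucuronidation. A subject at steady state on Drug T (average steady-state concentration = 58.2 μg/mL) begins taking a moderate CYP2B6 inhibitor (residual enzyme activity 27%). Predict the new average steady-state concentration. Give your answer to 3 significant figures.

71.2 μg/mL

CYP2B6: 0.25 × 0.27 = 0.0675
CYP2E1: 0.48 (unchanged)
Other: 0.27 (unchanged)
Relative clearance = 0.0675 + 0.48 + 0.27 = 0.8175.
Average steady-state concentration ∝ 1/CL, so new value = 58.2 / 0.8175 = 71.2 μg/mL.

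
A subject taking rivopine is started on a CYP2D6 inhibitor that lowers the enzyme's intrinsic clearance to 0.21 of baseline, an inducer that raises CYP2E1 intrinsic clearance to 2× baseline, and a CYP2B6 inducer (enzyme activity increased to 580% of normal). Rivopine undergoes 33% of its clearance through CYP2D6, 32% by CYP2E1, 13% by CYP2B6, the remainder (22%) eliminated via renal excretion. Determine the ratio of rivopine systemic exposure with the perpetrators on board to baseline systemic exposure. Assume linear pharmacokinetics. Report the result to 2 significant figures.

The CYP2D6 pathway (33% of clearance) drops to 0.21× activity: 0.33 × 0.21 = 0.0693.
The CYP2E1 pathway (32% of clearance) rises to 2× activity: 0.32 × 2 = 0.64.
The CYP2B6 pathway (13% of clearance) rises to 5.8× activity: 0.13 × 5.8 = 0.754.
The remaining 22% of clearance is unaffected.
CL_new/CL_old = 0.0693 + 0.64 + 0.754 + 0.22 = 1.6833.
Systemic exposure ∝ 1/CL: fold-change = 1 / 1.6833 = 0.59.

0.59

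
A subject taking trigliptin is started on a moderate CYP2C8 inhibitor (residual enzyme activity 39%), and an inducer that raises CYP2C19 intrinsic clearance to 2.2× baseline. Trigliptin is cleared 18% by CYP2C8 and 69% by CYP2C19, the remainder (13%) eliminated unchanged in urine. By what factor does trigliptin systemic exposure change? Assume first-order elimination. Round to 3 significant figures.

The CYP2C8 pathway (18% of clearance) falls to 0.39× activity: 0.18 × 0.39 = 0.0702.
The CYP2C19 pathway (69% of clearance) is boosted to 2.2× activity: 0.69 × 2.2 = 1.518.
Non-CYP routes (13%) are unchanged.
CL_new/CL_old = 0.0702 + 1.518 + 0.13 = 1.7182.
Systemic exposure ∝ 1/CL: fold-change = 1 / 1.7182 = 0.582.

0.582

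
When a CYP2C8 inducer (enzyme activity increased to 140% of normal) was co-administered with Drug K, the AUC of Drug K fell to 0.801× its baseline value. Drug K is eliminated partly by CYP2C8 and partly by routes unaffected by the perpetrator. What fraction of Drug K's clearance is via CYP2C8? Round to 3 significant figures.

CL'/CL = 1 / 0.801 = 1.248
1.4·fm + (1 − fm) = 1.248
fm = (1.248 − 1) / (1.4 − 1) = 0.621

0.621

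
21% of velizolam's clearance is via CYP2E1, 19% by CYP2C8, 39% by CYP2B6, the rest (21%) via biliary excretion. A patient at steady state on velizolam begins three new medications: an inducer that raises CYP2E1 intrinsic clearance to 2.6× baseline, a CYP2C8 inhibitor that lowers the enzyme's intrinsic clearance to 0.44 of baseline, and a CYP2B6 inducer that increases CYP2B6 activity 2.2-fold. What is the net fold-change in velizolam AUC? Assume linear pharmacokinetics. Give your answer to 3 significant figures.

0.589

The CYP2E1 pathway (21% of clearance) rises to 2.6× activity: 0.21 × 2.6 = 0.546.
The CYP2C8 pathway (19% of clearance) drops to 0.44× activity: 0.19 × 0.44 = 0.0836.
The CYP2B6 pathway (39% of clearance) is boosted to 2.2× activity: 0.39 × 2.2 = 0.858.
The remaining 21% of clearance is unaffected.
CL_new/CL_old = 0.546 + 0.0836 + 0.858 + 0.21 = 1.6976.
Because AUC varies inversely with clearance, the combined effect is 1 / 1.6976 = 0.589.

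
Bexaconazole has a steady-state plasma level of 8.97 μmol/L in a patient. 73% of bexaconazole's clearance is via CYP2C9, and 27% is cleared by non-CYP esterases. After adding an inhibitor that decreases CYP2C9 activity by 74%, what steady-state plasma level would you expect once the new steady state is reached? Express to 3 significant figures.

The CYP2C9 pathway (73% of clearance) drops to 0.26× activity: 0.73 × 0.26 = 0.1898.
The remaining 27% of clearance is unaffected.
CL_new/CL_old = 0.1898 + 0.27 = 0.4598.
Steady-state plasma level ∝ 1/CL, so new value = 8.97 / 0.4598 = 19.5 μmol/L.

19.5 μmol/L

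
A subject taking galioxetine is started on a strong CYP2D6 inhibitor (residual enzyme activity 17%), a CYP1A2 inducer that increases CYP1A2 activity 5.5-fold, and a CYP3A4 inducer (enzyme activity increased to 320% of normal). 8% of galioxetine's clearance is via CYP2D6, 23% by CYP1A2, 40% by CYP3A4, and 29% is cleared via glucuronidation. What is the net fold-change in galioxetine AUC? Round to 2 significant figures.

0.35

CYP2D6: 0.08 × 0.17 = 0.0136
CYP1A2: 0.23 × 5.5 = 1.265
CYP3A4: 0.4 × 3.2 = 1.28
Other: 0.29 (unchanged)
Relative clearance = 0.0136 + 1.265 + 1.28 + 0.29 = 2.8486.
Because AUC varies inversely with clearance, the combined effect is 1 / 2.8486 = 0.35.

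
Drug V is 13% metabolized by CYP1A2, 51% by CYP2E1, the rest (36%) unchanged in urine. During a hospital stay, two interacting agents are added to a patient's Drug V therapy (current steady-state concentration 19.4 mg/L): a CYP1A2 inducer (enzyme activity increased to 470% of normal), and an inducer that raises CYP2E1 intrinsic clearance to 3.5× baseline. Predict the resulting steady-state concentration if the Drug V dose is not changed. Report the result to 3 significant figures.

7.04 mg/L

The CYP1A2 pathway (13% of clearance) is boosted to 4.7× activity: 0.13 × 4.7 = 0.611.
The CYP2E1 pathway (51% of clearance) increases to 3.5× activity: 0.51 × 3.5 = 1.785.
Non-CYP routes (36%) are unchanged.
CL_new/CL_old = 0.611 + 1.785 + 0.36 = 2.756.
New steady-state concentration = 19.4 / 2.756 = 7.04 mg/L (concentration scales inversely with clearance).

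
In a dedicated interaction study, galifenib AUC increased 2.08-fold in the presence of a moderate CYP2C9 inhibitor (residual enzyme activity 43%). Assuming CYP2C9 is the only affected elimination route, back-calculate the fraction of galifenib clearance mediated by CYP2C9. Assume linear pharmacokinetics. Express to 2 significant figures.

Call the CYP2C9 fraction fm. After the interaction, CL_new/CL_old = fm × 0.43 + (1 − fm).
AUC ratio = 1 / (new CL fraction), so new CL fraction = 1 / 2.08 = 0.4808.
fm × 0.43 + 1 − fm = 0.4808  ⇒  fm × (0.43 − 1) = −0.5192  ⇒  fm = 0.91.

0.91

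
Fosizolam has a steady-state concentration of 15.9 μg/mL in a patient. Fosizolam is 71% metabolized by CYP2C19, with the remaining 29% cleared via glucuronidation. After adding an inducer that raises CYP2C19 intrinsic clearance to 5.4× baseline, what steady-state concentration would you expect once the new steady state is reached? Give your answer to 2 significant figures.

3.9 μg/mL

CYP2C19: 0.71 × 5.4 = 3.834
Other: 0.29 (unchanged)
Relative clearance = 3.834 + 0.29 = 4.124.
With dosing unchanged, steady-state concentration scales as 1/CL: 15.9 / 4.124 = 3.9 μg/mL.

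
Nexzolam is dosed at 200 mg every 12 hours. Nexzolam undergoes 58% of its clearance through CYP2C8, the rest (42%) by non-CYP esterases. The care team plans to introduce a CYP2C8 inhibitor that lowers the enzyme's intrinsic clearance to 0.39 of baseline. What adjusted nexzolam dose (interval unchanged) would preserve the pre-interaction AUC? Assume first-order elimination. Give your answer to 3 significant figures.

The CYP2C8 pathway (58% of clearance) falls to 0.39× activity: 0.58 × 0.39 = 0.2262.
The remaining 42% of clearance is unaffected.
CL_new/CL_old = 0.2262 + 0.42 = 0.6462.
Exposure is unchanged when dose changes in proportion to clearance. New dose = 200 mg × 0.6462 = 129 mg.

129 mg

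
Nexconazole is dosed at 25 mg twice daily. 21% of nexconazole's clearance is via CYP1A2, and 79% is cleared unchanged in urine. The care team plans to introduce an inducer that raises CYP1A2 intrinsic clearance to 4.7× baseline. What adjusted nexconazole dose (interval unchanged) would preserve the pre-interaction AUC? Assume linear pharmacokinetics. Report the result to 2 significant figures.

44 mg

CYP1A2: 0.21 × 4.7 = 0.987
Other: 0.79 (unchanged)
Relative clearance = 0.987 + 0.79 = 1.777.
Exposure is unchanged when dose changes in proportion to clearance. New dose = 25 mg × 1.777 = 44 mg.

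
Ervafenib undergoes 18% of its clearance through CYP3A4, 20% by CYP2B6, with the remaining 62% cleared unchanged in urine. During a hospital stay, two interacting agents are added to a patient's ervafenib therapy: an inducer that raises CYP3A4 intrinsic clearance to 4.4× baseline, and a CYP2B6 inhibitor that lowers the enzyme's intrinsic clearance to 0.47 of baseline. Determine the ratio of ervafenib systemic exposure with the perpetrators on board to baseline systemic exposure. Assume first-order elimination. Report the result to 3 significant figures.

CYP3A4: 0.18 × 4.4 = 0.792
CYP2B6: 0.2 × 0.47 = 0.094
Other: 0.62 (unchanged)
New clearance relative to baseline: 0.792 + 0.094 + 0.62 = 1.506.
Net systemic exposure ratio = 1 / 1.506 = 0.664.

0.664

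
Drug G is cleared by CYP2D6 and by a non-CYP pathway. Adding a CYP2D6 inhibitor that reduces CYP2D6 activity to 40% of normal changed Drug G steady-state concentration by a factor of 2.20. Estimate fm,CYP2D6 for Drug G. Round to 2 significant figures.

Call the CYP2D6 fraction fm. After the interaction, CL_new/CL_old = fm × 0.4 + (1 − fm).
Steady-state concentration ratio = 1 / (new CL fraction), so new CL fraction = 1 / 2.20 = 0.4545.
fm × 0.4 + 1 − fm = 0.4545  ⇒  fm × (0.4 − 1) = −0.5455  ⇒  fm = 0.91.

0.91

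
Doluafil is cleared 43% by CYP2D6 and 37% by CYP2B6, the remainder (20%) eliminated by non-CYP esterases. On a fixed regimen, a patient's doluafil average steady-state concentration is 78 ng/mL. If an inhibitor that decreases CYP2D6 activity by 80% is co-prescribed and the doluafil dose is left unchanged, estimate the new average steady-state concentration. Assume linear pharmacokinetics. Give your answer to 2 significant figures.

CYP2D6: 0.43 × 0.2 = 0.086
CYP2B6: 0.37 (unchanged)
Other: 0.2 (unchanged)
New clearance relative to baseline: 0.086 + 0.37 + 0.2 = 0.656.
New average steady-state concentration = baseline ÷ relative clearance = 78 / 0.656 = 1.2 × 10² ng/mL.

1.2 × 10² ng/mL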